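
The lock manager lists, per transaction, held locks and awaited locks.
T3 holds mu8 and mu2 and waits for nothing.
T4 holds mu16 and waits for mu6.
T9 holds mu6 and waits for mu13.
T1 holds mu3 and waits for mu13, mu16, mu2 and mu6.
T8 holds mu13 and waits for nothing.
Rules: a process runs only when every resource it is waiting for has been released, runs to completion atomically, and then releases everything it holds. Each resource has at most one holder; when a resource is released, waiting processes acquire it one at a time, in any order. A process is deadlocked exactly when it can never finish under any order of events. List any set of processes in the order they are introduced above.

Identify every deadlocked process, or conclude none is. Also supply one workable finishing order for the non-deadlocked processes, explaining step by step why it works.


No process is deadlocked.
Key observation: the wait relation is loop-free; peeling off processes with no waits unwinds the whole state.
The rest can finish in the order T8, T9, T3, T4, T1.
Walking it through:
  T8 waits on nothing -> runs at once and releases mu13
  T9 waits on mu13 — all released -> runs and releases mu6
  T3 waits on nothing -> runs at once and releases mu8 and mu2
  T4 waits on mu6 — all released -> runs and releases mu16
  T1 waits on mu13, mu16, mu2 and mu6 — all released -> runs and releases mu3


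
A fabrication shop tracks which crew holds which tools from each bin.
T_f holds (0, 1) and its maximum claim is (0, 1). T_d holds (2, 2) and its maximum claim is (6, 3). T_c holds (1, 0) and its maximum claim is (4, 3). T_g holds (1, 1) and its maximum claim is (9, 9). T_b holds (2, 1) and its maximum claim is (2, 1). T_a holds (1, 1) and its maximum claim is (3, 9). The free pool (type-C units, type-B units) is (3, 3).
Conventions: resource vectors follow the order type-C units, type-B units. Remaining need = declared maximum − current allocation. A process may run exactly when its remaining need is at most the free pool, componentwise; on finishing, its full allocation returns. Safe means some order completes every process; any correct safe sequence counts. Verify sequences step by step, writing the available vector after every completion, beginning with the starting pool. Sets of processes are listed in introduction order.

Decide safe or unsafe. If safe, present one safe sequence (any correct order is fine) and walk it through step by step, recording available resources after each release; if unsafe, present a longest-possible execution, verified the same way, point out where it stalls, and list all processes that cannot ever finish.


UNSAFE — no complete ordering exists.
Key observation: after T_f, T_b, T_d, T_c complete, (8, 7) is the best the pool ever gets, yet each leftover process wants more type-B units.
A maximal execution: T_f, T_b, T_d, T_c — then nothing else fits. Walking it through:
  pool = (3, 3)
  run T_f (needs (0, 0), free (3, 3)); after release of (0, 1) the pool is (3, 4)
  run T_b (needs (0, 0), free (3, 4)); after release of (2, 1) the pool is (5, 5)
  run T_d (needs (4, 1), free (5, 5)); after release of (2, 2) the pool is (7, 7)
  run T_c (needs (3, 3), free (7, 7)); after release of (1, 0) the pool is (8, 7)
  T_g cannot run: need (8, 8) vs free (8, 7) (insufficient type-B units)
  T_a cannot run: need (2, 8) vs free (8, 7) (insufficient type-B units)
Never able to finish: T_g and T_a.


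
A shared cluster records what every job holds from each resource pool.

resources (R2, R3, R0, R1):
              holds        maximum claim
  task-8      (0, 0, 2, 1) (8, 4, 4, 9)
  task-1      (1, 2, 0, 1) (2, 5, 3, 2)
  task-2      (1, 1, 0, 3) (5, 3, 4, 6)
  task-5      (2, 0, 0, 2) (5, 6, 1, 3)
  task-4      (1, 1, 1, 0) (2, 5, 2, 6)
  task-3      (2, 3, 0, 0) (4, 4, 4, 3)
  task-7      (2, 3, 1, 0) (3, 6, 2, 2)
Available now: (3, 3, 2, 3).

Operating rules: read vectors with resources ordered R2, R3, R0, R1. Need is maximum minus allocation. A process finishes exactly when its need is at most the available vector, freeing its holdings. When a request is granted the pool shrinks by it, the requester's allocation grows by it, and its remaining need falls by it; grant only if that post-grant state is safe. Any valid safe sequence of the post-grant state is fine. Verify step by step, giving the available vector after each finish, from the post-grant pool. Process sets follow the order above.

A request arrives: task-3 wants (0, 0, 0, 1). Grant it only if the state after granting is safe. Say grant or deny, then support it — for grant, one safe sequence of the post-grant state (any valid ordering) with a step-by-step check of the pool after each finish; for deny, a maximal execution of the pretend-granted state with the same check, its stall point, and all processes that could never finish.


DENY. Granting would leave the state unsafe.
Key observation: after task-7, task-1, task-5 the pool peaks at (8, 8, 3, 5), and each blocked process is short somewhere: task-8 on R1; task-2 on R0; task-4 on R1; task-3 on R0.
On the post-grant state, task-7, task-1, task-5 is a maximal run — nothing extends it. Check, step by step:
  pool = (3, 3, 2, 2)
  task-7: need (1, 3, 1, 2) fits (3, 3, 2, 2); releases (2, 3, 1, 0), pool now (5, 6, 3, 2)
  task-1: need (1, 3, 3, 1) fits (5, 6, 3, 2); releases (1, 2, 0, 1), pool now (6, 8, 3, 3)
  task-5: need (3, 6, 1, 1) fits (6, 8, 3, 3); releases (2, 0, 0, 2), pool now (8, 8, 3, 5)
  task-8 cannot run: need (8, 4, 2, 8) vs free (8, 8, 3, 5) (insufficient R1)
  task-2 cannot run: need (4, 2, 4, 3) vs free (8, 8, 3, 5) (insufficient R0)
  task-4 cannot run: need (1, 4, 1, 6) vs free (8, 8, 3, 5) (insufficient R1)
  task-3 cannot run: need (2, 1, 4, 2) vs free (8, 8, 3, 5) (insufficient R0)
Had the request been granted, task-8, task-2, task-4 and task-3 could never finish.


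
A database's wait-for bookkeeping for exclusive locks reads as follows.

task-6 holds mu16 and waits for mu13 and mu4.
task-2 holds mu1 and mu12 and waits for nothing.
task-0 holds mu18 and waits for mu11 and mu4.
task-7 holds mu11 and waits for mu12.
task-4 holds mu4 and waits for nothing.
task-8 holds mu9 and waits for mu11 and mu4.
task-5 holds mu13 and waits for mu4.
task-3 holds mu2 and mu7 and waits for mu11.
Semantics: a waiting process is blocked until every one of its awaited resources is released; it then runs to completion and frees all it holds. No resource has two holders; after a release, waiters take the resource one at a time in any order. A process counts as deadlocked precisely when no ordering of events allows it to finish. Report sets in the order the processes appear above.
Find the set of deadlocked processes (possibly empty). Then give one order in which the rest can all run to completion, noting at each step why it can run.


Nothing here is deadlocked.
Key observation: all waits point, directly or indirectly, at processes that can finish, so nothing is permanently blocked.
The rest can finish in the order task-2, task-4, task-7, task-5, task-6, task-8, task-0, task-3.
Verifying each step:
  run task-2 (it waits on nothing); releases mu1 and mu12
  run task-4 (it waits on nothing); releases mu4
  task-7: everything it awaited (mu12) is free; runs, freeing mu11
  task-5: everything it awaited (mu4) is free; runs, freeing mu13
  task-6: everything it awaited (mu13 and mu4) is free; runs, freeing mu16
  task-8: everything it awaited (mu11 and mu4) is free; runs, freeing mu9
  task-0: everything it awaited (mu11 and mu4) is free; runs, freeing mu18
  task-3: everything it awaited (mu11) is free; runs, freeing mu2 and mu7


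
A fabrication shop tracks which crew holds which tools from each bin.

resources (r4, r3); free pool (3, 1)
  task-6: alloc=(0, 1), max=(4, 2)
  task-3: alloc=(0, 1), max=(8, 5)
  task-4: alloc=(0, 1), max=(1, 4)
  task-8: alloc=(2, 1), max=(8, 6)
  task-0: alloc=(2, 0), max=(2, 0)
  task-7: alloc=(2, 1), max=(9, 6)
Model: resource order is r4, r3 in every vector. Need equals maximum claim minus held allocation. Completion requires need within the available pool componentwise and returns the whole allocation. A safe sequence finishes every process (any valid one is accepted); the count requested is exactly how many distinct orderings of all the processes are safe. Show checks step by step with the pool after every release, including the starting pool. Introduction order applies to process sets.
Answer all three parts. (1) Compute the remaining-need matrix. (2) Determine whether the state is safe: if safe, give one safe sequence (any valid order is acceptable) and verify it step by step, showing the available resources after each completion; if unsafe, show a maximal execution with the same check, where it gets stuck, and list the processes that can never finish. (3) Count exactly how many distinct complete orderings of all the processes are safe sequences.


(1) Remaining need (order r4, r3):
  task-6: (4, 1)
  task-3: (8, 4)
  task-4: (1, 3)
  task-8: (6, 5)
  task-0: (0, 0)
  task-7: (7, 5)
(2) UNSAFE.
Key observation: even finishing task-0, task-6 leaves just (5, 2) free — too little r3 for any of the remaining processes.
A maximal execution: task-0, task-6 — then nothing else fits. Step-by-step check:
  pool = (3, 1)
  task-0 needs (0, 0) <= (3, 1) -> finishes; pool += (2, 0) = (5, 1)
  task-6 needs (4, 1) <= (5, 1) -> finishes; pool += (0, 1) = (5, 2)
  task-3 cannot run: need (8, 4) vs free (5, 2) (insufficient r4 and r3)
  task-4 cannot run: need (1, 3) vs free (5, 2) (insufficient r3)
  task-8 cannot run: need (6, 5) vs free (5, 2) (insufficient r4 and r3)
  task-7 cannot run: need (7, 5) vs free (5, 2) (insufficient r4 and r3)
Processes that can never finish: task-3, task-4, task-8 and task-7.
(3) The exact count: 0 of the possible complete orderings are safe sequences.


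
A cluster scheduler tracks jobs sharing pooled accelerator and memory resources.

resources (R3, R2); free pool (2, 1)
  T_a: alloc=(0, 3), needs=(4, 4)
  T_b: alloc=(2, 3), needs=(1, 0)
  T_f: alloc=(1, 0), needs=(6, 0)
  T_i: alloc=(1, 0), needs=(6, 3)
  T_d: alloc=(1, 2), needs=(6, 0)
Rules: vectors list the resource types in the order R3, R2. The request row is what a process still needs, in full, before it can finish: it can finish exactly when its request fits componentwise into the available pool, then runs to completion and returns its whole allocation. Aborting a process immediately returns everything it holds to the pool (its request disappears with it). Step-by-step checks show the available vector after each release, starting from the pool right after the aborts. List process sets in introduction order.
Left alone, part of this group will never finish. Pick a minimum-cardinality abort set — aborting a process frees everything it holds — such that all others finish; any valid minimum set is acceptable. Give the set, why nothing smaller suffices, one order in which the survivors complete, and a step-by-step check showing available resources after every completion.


Minimum abort set: T_i and T_d.
Key observation: T_f was stuck for good until T_i and T_d gave back (2, 2); in the order shown it finishes at step 3.
Minimality, checking each single-abort alternative: T_a alone leaves T_f blocked (short on R3); T_b alone leaves T_f blocked (short on R3); T_f alone leaves T_i blocked (short on R3); T_i alone leaves T_f blocked (short on R3); T_d alone leaves T_f blocked (short on R3).
One survivor order: T_b, T_a, T_f. Verifying each step (post-abort pool first):
  pool = (4, 3)
  T_b needs (1, 0) <= (4, 3) -> finishes; pool += (2, 3) = (6, 6)
  T_a needs (4, 4) <= (6, 6) -> finishes; pool += (0, 3) = (6, 9)
  T_f needs (6, 0) <= (6, 9) -> finishes; pool += (1, 0) = (7, 9)


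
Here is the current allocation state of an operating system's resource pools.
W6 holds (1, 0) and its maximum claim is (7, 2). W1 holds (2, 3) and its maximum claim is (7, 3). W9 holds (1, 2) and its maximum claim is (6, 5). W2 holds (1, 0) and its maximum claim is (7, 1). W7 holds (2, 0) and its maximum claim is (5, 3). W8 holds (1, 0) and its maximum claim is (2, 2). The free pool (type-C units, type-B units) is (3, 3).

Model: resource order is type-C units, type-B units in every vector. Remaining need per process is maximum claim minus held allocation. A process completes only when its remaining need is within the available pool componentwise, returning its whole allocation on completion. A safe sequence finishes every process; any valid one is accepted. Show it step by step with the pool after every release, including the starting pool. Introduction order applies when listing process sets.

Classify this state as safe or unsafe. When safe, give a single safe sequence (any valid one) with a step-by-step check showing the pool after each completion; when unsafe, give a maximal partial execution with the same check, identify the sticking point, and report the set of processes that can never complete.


SAFE — a valid safe sequence is W8, W7, W9, W1, W2, W6.
Key observation: at W7 the run first touches a limit — (3, 3) against (4, 3), exact on a resource it actually requests.
Check, step by step:
  pool = (3, 3)
  W8: need (1, 2) fits (3, 3); releases (1, 0), pool now (4, 3)
  W7: need (3, 3) fits (4, 3); releases (2, 0), pool now (6, 3)
  W9: need (5, 3) fits (6, 3); releases (1, 2), pool now (7, 5)
  W1: need (5, 0) fits (7, 5); releases (2, 3), pool now (9, 8)
  W2: need (6, 1) fits (9, 8); releases (1, 0), pool now (10, 8)
  W6: need (6, 2) fits (10, 8); releases (1, 0), pool now (11, 8)


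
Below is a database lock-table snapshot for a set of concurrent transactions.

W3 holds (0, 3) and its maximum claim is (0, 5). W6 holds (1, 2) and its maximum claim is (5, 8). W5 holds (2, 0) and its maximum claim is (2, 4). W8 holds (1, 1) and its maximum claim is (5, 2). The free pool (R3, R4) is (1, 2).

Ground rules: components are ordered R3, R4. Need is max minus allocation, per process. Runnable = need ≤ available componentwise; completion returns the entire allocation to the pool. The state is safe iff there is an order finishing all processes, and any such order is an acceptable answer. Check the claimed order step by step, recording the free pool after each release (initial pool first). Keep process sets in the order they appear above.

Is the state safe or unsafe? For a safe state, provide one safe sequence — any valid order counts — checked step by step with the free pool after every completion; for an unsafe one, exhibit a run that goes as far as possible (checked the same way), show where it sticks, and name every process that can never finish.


The state is UNSAFE.
Key observation: the pool after W3, W5 is (3, 5); every surviving request exceeds it in R3, so progress ends there.
Going as far as possible: W3, W5; after that, nothing fits. Walking it through:
  pool = (1, 2)
  run W3 (needs (0, 2), free (1, 2)); after release of (0, 3) the pool is (1, 5)
  run W5 (needs (0, 4), free (1, 5)); after release of (2, 0) the pool is (3, 5)
  W6 still needs (4, 6) but only (3, 5) is free — short on R3 and R4
  W8 still needs (4, 1) but only (3, 5) is free — short on R3
Permanently blocked: W6 and W8.


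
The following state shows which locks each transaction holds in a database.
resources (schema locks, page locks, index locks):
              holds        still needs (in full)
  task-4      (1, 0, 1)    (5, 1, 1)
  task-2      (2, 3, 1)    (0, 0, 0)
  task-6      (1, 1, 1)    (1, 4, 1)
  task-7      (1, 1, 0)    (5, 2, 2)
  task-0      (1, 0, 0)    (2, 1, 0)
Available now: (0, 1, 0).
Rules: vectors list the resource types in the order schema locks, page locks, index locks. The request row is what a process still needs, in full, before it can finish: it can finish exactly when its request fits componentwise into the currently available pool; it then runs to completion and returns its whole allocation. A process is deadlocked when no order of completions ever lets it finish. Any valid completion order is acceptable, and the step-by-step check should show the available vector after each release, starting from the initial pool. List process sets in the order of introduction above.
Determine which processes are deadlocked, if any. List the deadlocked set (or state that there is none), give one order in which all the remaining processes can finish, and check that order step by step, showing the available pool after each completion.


Deadlocked: task-4 and task-7.
Key observation: task-2, task-0, task-6 can finish, but then (4, 5, 2) is all there is, and the blocked group's schema locks demands exceed it.
A valid finishing order for the others: task-2, task-0, task-6. Check, step by step:
  pool = (0, 1, 0)
  run task-2 (needs (0, 0, 0), free (0, 1, 0)); after release of (2, 3, 1) the pool is (2, 4, 1)
  run task-0 (needs (2, 1, 0), free (2, 4, 1)); after release of (1, 0, 0) the pool is (3, 4, 1)
  run task-6 (needs (1, 4, 1), free (3, 4, 1)); after release of (1, 1, 1) the pool is (4, 5, 2)
The stuck group stays short no matter what:
  task-4 still needs (5, 1, 1) but only (4, 5, 2) is free — short on schema locks
  task-7 still needs (5, 2, 2) but only (4, 5, 2) is free — short on schema locks


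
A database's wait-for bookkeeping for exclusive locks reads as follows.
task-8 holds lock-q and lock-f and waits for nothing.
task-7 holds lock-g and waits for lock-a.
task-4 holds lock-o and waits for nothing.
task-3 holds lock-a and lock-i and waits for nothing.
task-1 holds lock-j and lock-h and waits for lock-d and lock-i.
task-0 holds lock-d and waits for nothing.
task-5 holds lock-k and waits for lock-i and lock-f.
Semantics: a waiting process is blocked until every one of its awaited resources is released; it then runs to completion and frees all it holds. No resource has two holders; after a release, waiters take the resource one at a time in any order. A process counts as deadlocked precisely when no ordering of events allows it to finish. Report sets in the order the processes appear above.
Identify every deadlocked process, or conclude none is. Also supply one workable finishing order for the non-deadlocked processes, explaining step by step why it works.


The deadlocked set is empty.
Key observation: every chain of waits terminates; starting from the processes that wait on nothing, all the rest unlock in turn.
A valid finishing order for the others: task-3, task-8, task-7, task-4, task-0, task-1, task-5.
Check, step by step:
  task-3: no waits; runs immediately, freeing lock-a and lock-i
  task-8: no waits; runs immediately, freeing lock-q and lock-f
  task-7 waits on lock-a — all released -> runs and releases lock-g
  task-4: no waits; runs immediately, freeing lock-o
  task-0: no waits; runs immediately, freeing lock-d
  task-1 waits on lock-d and lock-i — all released -> runs and releases lock-j and lock-h
  task-5 waits on lock-i and lock-f — all released -> runs and releases lock-k


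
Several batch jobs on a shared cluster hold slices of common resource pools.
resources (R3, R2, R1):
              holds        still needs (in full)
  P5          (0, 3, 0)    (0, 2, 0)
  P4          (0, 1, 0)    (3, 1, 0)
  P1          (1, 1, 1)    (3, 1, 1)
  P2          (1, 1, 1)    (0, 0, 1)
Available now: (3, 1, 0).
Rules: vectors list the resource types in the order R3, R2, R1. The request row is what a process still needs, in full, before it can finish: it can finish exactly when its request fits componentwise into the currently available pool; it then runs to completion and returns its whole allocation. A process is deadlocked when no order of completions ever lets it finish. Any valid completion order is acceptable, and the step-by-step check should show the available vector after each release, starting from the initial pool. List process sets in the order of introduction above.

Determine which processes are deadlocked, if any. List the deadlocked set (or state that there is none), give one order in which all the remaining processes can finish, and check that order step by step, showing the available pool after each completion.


Deadlocked: P1 and P2.
Key observation: R1 is the bottleneck — with P4, P5 done the pool holds (3, 5, 0), short of every remaining need.
The rest can finish in the order P4, P5. Verifying each step:
  pool = (3, 1, 0)
  P4: need (3, 1, 0) fits (3, 1, 0); releases (0, 1, 0), pool now (3, 2, 0)
  P5: need (0, 2, 0) fits (3, 2, 0); releases (0, 3, 0), pool now (3, 5, 0)
None of the blocked processes ever fits:
  P1 cannot run: need (3, 1, 1) vs free (3, 5, 0) (insufficient R1)
  P2 cannot run: need (0, 0, 1) vs free (3, 5, 0) (insufficient R1)


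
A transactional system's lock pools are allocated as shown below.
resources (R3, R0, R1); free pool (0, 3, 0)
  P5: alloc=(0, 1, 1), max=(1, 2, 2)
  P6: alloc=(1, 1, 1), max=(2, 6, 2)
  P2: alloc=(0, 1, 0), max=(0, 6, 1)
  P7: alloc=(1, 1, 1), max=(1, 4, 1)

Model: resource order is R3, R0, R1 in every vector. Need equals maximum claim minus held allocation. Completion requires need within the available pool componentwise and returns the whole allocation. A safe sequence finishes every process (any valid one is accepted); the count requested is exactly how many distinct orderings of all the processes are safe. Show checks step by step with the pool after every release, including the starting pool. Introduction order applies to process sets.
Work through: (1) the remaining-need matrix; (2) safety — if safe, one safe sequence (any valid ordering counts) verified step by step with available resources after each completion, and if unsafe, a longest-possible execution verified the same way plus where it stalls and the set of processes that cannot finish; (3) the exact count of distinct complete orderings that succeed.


(1) Need matrix, components ordered R3, R0, R1:
  P5: (1, 1, 1)
  P6: (1, 5, 1)
  P2: (0, 5, 1)
  P7: (0, 3, 0)
(2) SAFE, for example via the order P7, P5, P2, P6.
Key observation: P7 is the earliest step where a requested resource binds exactly: need (0, 3, 0), pool (0, 3, 0) at its turn.
Verifying each step:
  pool = (0, 3, 0)
  P7: need (0, 3, 0) fits (0, 3, 0); releases (1, 1, 1), pool now (1, 4, 1)
  P5: need (1, 1, 1) fits (1, 4, 1); releases (0, 1, 1), pool now (1, 5, 2)
  P2: need (0, 5, 1) fits (1, 5, 2); releases (0, 1, 0), pool now (1, 6, 2)
  P6: need (1, 5, 1) fits (1, 6, 2); releases (1, 1, 1), pool now (2, 7, 3)
(3) The exact count: 2 of the possible complete orderings are safe sequences.


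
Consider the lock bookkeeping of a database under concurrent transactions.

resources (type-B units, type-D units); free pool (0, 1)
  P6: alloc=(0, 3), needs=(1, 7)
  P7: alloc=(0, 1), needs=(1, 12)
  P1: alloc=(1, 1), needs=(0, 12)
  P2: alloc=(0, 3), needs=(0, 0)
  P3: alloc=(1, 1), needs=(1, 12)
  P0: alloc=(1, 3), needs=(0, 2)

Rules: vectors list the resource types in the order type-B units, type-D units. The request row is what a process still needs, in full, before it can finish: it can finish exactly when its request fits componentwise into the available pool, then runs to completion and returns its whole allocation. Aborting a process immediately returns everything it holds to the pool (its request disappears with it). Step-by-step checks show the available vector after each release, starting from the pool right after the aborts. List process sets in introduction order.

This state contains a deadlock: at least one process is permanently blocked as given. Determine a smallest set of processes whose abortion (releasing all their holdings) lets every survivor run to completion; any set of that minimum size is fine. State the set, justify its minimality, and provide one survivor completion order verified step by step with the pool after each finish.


Minimum abort set: P7 and P1.
Key observation: aborting P7 and P1 returns (1, 2), and P3 — hopeless before — runs at step 4 with the returned capacity in the pool.
No one abort is enough; case by case: P6 alone leaves P7 blocked (short on type-D units); P7 alone leaves P1 blocked (short on type-D units); P1 alone leaves P7 blocked (short on type-D units); P2 alone leaves P7 blocked (short on type-D units); P3 alone leaves P7 blocked (short on type-D units); P0 alone leaves P7 blocked (short on type-D units).
The survivors complete as P0, P2, P6, P3. Walking it through (starting from the post-abort pool):
  pool = (1, 3)
  run P0 (needs (0, 2), free (1, 3)); after release of (1, 3) the pool is (2, 6)
  run P2 (needs (0, 0), free (2, 6)); after release of (0, 3) the pool is (2, 9)
  run P6 (needs (1, 7), free (2, 9)); after release of (0, 3) the pool is (2, 12)
  run P3 (needs (1, 12), free (2, 12)); after release of (1, 1) the pool is (3, 13)


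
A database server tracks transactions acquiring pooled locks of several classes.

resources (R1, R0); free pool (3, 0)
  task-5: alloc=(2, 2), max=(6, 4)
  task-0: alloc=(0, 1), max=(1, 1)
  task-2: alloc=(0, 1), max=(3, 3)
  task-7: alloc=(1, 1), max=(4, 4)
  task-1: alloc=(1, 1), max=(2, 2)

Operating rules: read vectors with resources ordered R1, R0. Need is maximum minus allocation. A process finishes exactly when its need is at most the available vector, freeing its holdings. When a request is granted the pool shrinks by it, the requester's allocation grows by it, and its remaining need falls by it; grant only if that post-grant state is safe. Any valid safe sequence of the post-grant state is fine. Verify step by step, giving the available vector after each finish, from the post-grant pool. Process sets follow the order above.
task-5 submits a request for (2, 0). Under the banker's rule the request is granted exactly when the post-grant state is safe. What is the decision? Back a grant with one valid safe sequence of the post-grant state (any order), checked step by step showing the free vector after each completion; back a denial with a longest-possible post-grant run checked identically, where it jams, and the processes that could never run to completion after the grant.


GRANT: granting preserves safety; a valid post-grant sequence is task-0, task-1, task-5, task-2, task-7.
Key observation: the grant leaves (1, 0) free — enough for task-0, whose release restarts the cascade.
Step-by-step check of the post-grant state:
  pool = (1, 0)
  task-0: need (1, 0) fits (1, 0); releases (0, 1), pool now (1, 1)
  task-1: need (1, 1) fits (1, 1); releases (1, 1), pool now (2, 2)
  task-5: need (2, 2) fits (2, 2); releases (4, 2), pool now (6, 4)
  task-2: need (3, 2) fits (6, 4); releases (0, 1), pool now (6, 5)
  task-7: need (3, 3) fits (6, 5); releases (1, 1), pool now (7, 6)


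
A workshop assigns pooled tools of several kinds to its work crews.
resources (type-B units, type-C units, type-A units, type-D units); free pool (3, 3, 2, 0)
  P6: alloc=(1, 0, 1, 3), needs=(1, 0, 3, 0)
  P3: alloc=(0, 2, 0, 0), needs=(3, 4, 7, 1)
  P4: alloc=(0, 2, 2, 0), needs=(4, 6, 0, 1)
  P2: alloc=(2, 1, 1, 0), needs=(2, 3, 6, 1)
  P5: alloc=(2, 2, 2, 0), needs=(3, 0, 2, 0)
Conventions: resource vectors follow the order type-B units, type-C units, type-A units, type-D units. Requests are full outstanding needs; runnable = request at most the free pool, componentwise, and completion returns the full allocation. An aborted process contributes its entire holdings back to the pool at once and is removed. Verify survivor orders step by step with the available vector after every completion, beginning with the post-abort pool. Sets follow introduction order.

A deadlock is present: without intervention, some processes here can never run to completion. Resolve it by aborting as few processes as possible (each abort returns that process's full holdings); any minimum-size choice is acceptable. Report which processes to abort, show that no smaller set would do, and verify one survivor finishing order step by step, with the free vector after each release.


Minimum abort set: P2.
Key observation: P4 could never have finished before the abort; with (2, 1, 1, 0) returned by P2, it fits at step 3.
Minimality: the empty abort set fails — the state is deadlocked as it stands.
One survivor order: P6, P5, P4, P3. Step-by-step check (post-abort pool first):
  pool = (5, 4, 3, 0)
  P6: need (1, 0, 3, 0) fits (5, 4, 3, 0); releases (1, 0, 1, 3), pool now (6, 4, 4, 3)
  P5: need (3, 0, 2, 0) fits (6, 4, 4, 3); releases (2, 2, 2, 0), pool now (8, 6, 6, 3)
  P4: need (4, 6, 0, 1) fits (8, 6, 6, 3); releases (0, 2, 2, 0), pool now (8, 8, 8, 3)
  P3: need (3, 4, 7, 1) fits (8, 8, 8, 3); releases (0, 2, 0, 0), pool now (8, 10, 8, 3)


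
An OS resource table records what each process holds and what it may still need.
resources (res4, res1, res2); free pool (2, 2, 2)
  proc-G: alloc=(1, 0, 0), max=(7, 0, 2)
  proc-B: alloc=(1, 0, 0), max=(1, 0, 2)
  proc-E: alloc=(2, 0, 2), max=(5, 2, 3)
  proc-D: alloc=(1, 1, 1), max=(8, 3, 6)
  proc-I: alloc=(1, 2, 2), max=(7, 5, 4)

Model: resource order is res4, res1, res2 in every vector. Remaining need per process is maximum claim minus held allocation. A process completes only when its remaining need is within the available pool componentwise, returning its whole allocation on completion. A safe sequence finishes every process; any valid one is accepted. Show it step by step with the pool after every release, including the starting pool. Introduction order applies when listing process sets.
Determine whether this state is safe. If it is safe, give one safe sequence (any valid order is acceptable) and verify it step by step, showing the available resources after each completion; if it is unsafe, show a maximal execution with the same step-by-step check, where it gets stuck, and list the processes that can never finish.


The state is UNSAFE.
Key observation: proc-B, proc-E can finish, but then (5, 2, 4) is all there is, and the blocked group's res4 demands exceed it.
Going as far as possible: proc-B, proc-E; after that, nothing fits. Verifying each step:
  pool = (2, 2, 2)
  run proc-B (needs (0, 0, 2), free (2, 2, 2)); after release of (1, 0, 0) the pool is (3, 2, 2)
  run proc-E (needs (3, 2, 1), free (3, 2, 2)); after release of (2, 0, 2) the pool is (5, 2, 4)
  proc-G cannot run: need (6, 0, 2) vs free (5, 2, 4) (insufficient res4)
  proc-D cannot run: need (7, 2, 5) vs free (5, 2, 4) (insufficient res4 and res2)
  proc-I cannot run: need (6, 3, 2) vs free (5, 2, 4) (insufficient res4 and res1)
Permanently blocked: proc-G, proc-D and proc-I.


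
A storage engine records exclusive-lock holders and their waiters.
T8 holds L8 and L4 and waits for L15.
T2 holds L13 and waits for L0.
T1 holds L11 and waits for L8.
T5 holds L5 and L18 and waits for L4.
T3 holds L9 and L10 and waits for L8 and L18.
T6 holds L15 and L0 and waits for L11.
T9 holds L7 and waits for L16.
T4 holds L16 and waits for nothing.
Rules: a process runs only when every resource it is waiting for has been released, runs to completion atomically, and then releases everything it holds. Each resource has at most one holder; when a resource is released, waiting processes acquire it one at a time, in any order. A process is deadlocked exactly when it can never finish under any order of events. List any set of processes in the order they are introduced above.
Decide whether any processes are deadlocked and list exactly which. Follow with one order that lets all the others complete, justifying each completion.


The deadlocked set is T8, T2, T1, T5, T3 and T6.
Key observation: the loop T8 -> T6 -> T1 -> T8 blocks itself forever; T2, T5 and T3 wait into the deadlock from upstream.
The rest can finish in the order T4, T9.
Walking it through:
  T4 waits on nothing -> runs at once and releases L16
  run T9 (all its waits — L16 — are resolved); releases L7


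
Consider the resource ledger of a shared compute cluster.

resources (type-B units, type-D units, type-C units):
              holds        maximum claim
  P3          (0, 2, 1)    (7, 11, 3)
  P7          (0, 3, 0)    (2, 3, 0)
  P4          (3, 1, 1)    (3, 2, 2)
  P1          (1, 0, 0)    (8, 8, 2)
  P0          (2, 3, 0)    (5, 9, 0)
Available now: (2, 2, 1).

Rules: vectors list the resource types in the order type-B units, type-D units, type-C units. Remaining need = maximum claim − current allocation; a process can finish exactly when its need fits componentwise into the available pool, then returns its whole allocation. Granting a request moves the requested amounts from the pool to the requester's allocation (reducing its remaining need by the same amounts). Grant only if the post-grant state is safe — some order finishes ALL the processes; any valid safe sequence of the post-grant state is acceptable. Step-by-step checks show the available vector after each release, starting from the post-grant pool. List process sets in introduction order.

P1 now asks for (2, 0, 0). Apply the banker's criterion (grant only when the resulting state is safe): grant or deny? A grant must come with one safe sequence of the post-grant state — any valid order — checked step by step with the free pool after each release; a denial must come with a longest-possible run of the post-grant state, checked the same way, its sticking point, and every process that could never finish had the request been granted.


GRANT: granting preserves safety; a valid post-grant sequence is P4, P7, P0, P1, P3.
Key observation: the transfer keeps a workable pool ((0, 2, 1)); P4 starts the safe sequence.
Verifying the post-grant state step by step:
  pool = (0, 2, 1)
  P4 needs (0, 1, 1) <= (0, 2, 1) -> finishes; pool += (3, 1, 1) = (3, 3, 2)
  P7 needs (2, 0, 0) <= (3, 3, 2) -> finishes; pool += (0, 3, 0) = (3, 6, 2)
  P0 needs (3, 6, 0) <= (3, 6, 2) -> finishes; pool += (2, 3, 0) = (5, 9, 2)
  P1 needs (5, 8, 2) <= (5, 9, 2) -> finishes; pool += (3, 0, 0) = (8, 9, 2)
  P3 needs (7, 9, 2) <= (8, 9, 2) -> finishes; pool += (0, 2, 1) = (8, 11, 3)


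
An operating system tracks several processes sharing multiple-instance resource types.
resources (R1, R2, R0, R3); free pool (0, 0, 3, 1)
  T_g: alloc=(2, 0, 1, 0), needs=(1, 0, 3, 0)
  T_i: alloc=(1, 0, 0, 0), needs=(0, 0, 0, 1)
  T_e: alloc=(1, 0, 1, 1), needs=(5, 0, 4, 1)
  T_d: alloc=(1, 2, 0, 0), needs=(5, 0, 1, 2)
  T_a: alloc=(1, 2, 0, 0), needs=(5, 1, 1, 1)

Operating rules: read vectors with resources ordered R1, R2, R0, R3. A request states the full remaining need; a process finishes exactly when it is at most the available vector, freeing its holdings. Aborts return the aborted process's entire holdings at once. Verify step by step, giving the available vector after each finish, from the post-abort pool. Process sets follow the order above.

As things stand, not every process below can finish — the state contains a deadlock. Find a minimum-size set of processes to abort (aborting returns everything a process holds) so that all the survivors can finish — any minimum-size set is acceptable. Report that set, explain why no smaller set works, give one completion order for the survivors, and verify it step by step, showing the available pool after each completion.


The answer: abort T_e and T_d.
Key observation: T_a could never have finished before the abort; with (2, 2, 1, 1) returned by T_e and T_d, it fits at step 3.
No one abort is enough; case by case: T_g alone leaves T_e blocked (short on R1); T_i alone leaves T_e blocked (short on R1); T_e alone leaves T_d blocked (short on R1); T_d alone leaves T_e blocked (short on R1); T_a alone leaves T_e blocked (short on R1).
One survivor order: T_g, T_i, T_a. Check, step by step (post-abort pool first):
  pool = (2, 2, 4, 2)
  run T_g (needs (1, 0, 3, 0), free (2, 2, 4, 2)); after release of (2, 0, 1, 0) the pool is (4, 2, 5, 2)
  run T_i (needs (0, 0, 0, 1), free (4, 2, 5, 2)); after release of (1, 0, 0, 0) the pool is (5, 2, 5, 2)
  run T_a (needs (5, 1, 1, 1), free (5, 2, 5, 2)); after release of (1, 2, 0, 0) the pool is (6, 4, 5, 2)


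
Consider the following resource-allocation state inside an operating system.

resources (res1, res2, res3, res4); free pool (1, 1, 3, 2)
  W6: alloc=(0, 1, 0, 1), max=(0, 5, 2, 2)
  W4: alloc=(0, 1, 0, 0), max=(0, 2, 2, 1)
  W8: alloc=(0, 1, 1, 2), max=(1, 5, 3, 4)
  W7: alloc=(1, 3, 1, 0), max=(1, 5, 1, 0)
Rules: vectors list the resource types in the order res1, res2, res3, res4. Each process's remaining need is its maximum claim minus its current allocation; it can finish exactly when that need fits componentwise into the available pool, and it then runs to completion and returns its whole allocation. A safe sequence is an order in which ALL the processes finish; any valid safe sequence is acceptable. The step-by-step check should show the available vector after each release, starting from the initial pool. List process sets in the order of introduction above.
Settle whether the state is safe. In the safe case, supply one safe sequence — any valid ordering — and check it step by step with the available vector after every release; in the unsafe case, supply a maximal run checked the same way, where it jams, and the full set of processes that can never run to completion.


SAFE — a valid safe sequence is W4, W7, W8, W6.
Key observation: reading the order forward, W4 is the first process whose need (0, 1, 2, 1) meets the free pool (1, 1, 3, 2) exactly on a resource it requests.
Check, step by step:
  pool = (1, 1, 3, 2)
  W4: need (0, 1, 2, 1) fits (1, 1, 3, 2); releases (0, 1, 0, 0), pool now (1, 2, 3, 2)
  W7: need (0, 2, 0, 0) fits (1, 2, 3, 2); releases (1, 3, 1, 0), pool now (2, 5, 4, 2)
  W8: need (1, 4, 2, 2) fits (2, 5, 4, 2); releases (0, 1, 1, 2), pool now (2, 6, 5, 4)
  W6: need (0, 4, 2, 1) fits (2, 6, 5, 4); releases (0, 1, 0, 1), pool now (2, 7, 5, 5)


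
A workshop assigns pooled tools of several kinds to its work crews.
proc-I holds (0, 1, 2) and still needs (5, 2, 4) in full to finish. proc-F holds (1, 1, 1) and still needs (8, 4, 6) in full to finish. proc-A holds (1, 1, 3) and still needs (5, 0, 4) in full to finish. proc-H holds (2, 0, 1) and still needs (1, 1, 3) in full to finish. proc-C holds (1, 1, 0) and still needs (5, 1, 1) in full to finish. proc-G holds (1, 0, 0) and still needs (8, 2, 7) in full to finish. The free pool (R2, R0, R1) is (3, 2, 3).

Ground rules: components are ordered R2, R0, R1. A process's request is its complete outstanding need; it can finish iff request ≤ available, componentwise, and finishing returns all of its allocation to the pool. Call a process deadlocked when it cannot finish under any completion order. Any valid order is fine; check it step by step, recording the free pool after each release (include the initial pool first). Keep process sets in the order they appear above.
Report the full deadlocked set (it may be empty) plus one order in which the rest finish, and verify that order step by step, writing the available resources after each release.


Deadlocked: proc-F and proc-G.
Key observation: R2 is the bottleneck — with proc-H, proc-A, proc-I, proc-C done the pool holds (7, 5, 9), short of every remaining need.
One completion order for the rest: proc-H, proc-A, proc-I, proc-C. Check, step by step:
  pool = (3, 2, 3)
  proc-H needs (1, 1, 3) <= (3, 2, 3) -> finishes; pool += (2, 0, 1) = (5, 2, 4)
  proc-A needs (5, 0, 4) <= (5, 2, 4) -> finishes; pool += (1, 1, 3) = (6, 3, 7)
  proc-I needs (5, 2, 4) <= (6, 3, 7) -> finishes; pool += (0, 1, 2) = (6, 4, 9)
  proc-C needs (5, 1, 1) <= (6, 4, 9) -> finishes; pool += (1, 1, 0) = (7, 5, 9)
The blocked processes can never fit:
  proc-F still needs (8, 4, 6) but only (7, 5, 9) is free — short on R2
  proc-G still needs (8, 2, 7) but only (7, 5, 9) is free — short on R2


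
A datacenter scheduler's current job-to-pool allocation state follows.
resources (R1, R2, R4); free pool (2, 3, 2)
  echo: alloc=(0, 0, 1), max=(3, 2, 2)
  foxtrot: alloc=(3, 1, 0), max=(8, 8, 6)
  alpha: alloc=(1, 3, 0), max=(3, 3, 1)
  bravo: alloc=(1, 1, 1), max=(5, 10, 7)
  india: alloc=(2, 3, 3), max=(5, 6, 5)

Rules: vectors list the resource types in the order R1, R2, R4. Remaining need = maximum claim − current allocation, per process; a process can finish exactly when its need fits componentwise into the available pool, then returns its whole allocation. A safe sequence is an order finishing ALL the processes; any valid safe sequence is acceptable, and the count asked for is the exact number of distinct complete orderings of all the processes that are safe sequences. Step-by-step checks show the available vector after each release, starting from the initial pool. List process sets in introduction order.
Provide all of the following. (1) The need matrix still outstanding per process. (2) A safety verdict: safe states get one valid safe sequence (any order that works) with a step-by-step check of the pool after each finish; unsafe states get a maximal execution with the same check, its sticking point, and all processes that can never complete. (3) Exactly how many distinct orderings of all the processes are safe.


(1) Remaining need (order R1, R2, R4):
  echo: (3, 2, 1)
  foxtrot: (5, 7, 6)
  alpha: (2, 0, 1)
  bravo: (4, 9, 6)
  india: (3, 3, 2)
(2) SAFE — a valid safe sequence is alpha, india, echo, bravo, foxtrot.
Key observation: the order's first zero-slack moment is alpha ((2, 0, 1) needed, (2, 3, 2) free — a requested resource with nothing to spare).
Verifying each step:
  pool = (2, 3, 2)
  alpha needs (2, 0, 1) <= (2, 3, 2) -> finishes; pool += (1, 3, 0) = (3, 6, 2)
  india needs (3, 3, 2) <= (3, 6, 2) -> finishes; pool += (2, 3, 3) = (5, 9, 5)
  echo needs (3, 2, 1) <= (5, 9, 5) -> finishes; pool += (0, 0, 1) = (5, 9, 6)
  bravo needs (4, 9, 6) <= (5, 9, 6) -> finishes; pool += (1, 1, 1) = (6, 10, 7)
  foxtrot needs (5, 7, 6) <= (6, 10, 7) -> finishes; pool += (3, 1, 0) = (9, 11, 7)
(3) Exactly 4 of the possible complete orderings are safe sequences.
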